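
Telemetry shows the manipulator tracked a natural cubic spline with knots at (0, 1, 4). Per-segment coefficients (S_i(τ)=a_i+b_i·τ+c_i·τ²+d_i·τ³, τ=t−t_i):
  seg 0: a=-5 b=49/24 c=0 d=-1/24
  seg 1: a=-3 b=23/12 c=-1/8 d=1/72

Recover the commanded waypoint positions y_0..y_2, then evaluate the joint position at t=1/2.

y_0 = S_0(0) = a_0 = -5
y_1 = S_1(0) = a_1 = -3
y_2 = S_1(3) = 2
t_q=1/2 is in segment 0 (τ=1/2); S_0(τ)=-255/64

y_0=-5 y_1=-3 y_2=2
S(1/2) = -255/64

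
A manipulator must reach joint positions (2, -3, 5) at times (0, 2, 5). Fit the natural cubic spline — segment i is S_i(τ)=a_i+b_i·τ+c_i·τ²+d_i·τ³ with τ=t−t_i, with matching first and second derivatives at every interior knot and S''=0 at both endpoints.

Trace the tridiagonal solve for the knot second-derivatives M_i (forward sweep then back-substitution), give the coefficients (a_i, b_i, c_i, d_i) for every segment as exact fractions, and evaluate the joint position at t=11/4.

Δ: Δ0=-5/2, Δ1=8/3
row 1: diag=10, rhs=31; c'=3/10, d'=31/10
back: M1=31/10
M: M0=0, M1=31/10, M2=0
seg 0: a=2, c=M0/2=0, d=(M1−M0)/(6·2)=31/120, b=Δ0−h0·(2M0+M1)/6=-53/15
seg 1: a=-3, c=M1/2=31/20, d=(M2−M1)/(6·3)=-31/180, b=Δ1−h1·(2M1+M2)/6=-13/30
t_q=11/4 → seg 1, τ=3/4; S=-3+-13/30·τ+31/20·τ²+-31/180·τ³=-3233/1280

  seg 0: a=2 b=-53/15 c=0 d=31/120
  seg 1: a=-3 b=-13/30 c=31/20 d=-31/180
S(11/4) = -3233/1280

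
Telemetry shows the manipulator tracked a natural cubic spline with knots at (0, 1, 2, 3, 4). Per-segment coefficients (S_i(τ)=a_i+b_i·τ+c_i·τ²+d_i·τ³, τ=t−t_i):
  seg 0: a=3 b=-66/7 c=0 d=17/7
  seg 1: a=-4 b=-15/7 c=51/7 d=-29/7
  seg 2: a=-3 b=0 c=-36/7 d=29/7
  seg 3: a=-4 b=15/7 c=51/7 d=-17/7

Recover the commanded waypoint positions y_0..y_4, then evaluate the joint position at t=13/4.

y_0=3 y_1=-4 y_2=-3 y_3=-4 y_4=3
S(13/4) = -195/64

y_0 = S_0(0) = a_0 = 3
y_1 = S_1(0) = a_1 = -4
y_2 = S_2(0) = a_2 = -3
y_3 = S_3(0) = a_3 = -4
y_4 = S_3(1) = 3
t_q=13/4 is in segment 3 (τ=1/4); S_3(τ)=-195/64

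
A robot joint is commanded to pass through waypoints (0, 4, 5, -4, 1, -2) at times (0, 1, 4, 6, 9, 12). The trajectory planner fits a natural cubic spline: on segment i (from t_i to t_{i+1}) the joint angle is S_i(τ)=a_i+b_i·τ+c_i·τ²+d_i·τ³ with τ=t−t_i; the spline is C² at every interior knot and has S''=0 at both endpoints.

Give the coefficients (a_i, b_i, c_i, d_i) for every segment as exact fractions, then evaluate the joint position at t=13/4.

  seg 0: a=0 b=21187/4998 c=0 d=-1195/4998
  seg 1: a=4 b=8801/2499 c=-1195/1666 d=-1727/14994
  seg 2: a=5 b=-19451/4998 c=-1461/833 d=3623/4998
  seg 3: a=-4 b=-1577/714 c=2162/833 d=-19547/44982
  seg 4: a=1 b=4076/2499 c=-6575/4998 d=6575/44982
S(13/4) = 744325/106624

Δ: Δ0=4, Δ1=1/3, Δ2=-9/2, Δ3=5/3, Δ4=-1
row 1: diag=8, rhs=-22; c'=3/8, d'=-11/4
row 2: denom=10−3·3/8=71/8; d'=(-29−3·-11/4)/(71/8)=-166/71
row 3: denom=10−2·16/71=678/71; d'=(37−2·-166/71)/(678/71)=2959/678
row 4: denom=12−3·71/226=2499/226; d'=(-16−3·2959/678)/(2499/226)=-6575/2499
back: M4=-6575/2499
back: M3=2959/678−71/226·-6575/2499=4324/833
back: M2=-166/71−16/71·4324/833=-2922/833
back: M1=-11/4−3/8·-2922/833=-1195/833
M: M0=0, M1=-1195/833, M2=-2922/833, M3=4324/833, M4=-6575/2499, M5=0
seg 0: a=0, c=M0/2=0, d=(M1−M0)/(6·1)=-1195/4998, b=Δ0−h0·(2M0+M1)/6=21187/4998
seg 1: a=4, c=M1/2=-1195/1666, d=(M2−M1)/(6·3)=-1727/14994, b=Δ1−h1·(2M1+M2)/6=8801/2499
seg 2: a=5, c=M2/2=-1461/833, d=(M3−M2)/(6·2)=3623/4998, b=Δ2−h2·(2M2+M3)/6=-19451/4998
seg 3: a=-4, c=M3/2=2162/833, d=(M4−M3)/(6·3)=-19547/44982, b=Δ3−h3·(2M3+M4)/6=-1577/714
seg 4: a=1, c=M4/2=-6575/4998, d=(M5−M4)/(6·3)=6575/44982, b=Δ4−h4·(2M4+M5)/6=4076/2499
t_q=13/4 → seg 1, τ=9/4; S=4+8801/2499·τ+-1195/1666·τ²+-1727/14994·τ³=744325/106624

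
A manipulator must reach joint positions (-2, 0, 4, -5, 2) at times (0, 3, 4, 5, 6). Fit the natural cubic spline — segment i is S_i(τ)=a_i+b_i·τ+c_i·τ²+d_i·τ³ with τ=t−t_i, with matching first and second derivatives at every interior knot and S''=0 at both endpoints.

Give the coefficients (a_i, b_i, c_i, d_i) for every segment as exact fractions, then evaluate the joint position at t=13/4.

Δ: Δ0=2/3, Δ1=4, Δ2=-9, Δ3=7
row 1: diag=8, rhs=20; c'=1/8, d'=5/2
row 2: denom=4−1·1/8=31/8; d'=(-78−1·5/2)/(31/8)=-644/31
row 3: denom=4−1·8/31=116/31; d'=(96−1·-644/31)/(116/31)=905/29
back: M3=905/29
back: M2=-644/31−8/31·905/29=-836/29
back: M1=5/2−1/8·-836/29=177/29
M: M0=0, M1=177/29, M2=-836/29, M3=905/29, M4=0
seg 0: a=-2, c=M0/2=0, d=(M1−M0)/(6·3)=59/174, b=Δ0−h0·(2M0+M1)/6=-415/174
seg 1: a=0, c=M1/2=177/58, d=(M2−M1)/(6·1)=-1013/174, b=Δ1−h1·(2M1+M2)/6=589/87
seg 2: a=4, c=M2/2=-418/29, d=(M3−M2)/(6·1)=1741/174, b=Δ2−h2·(2M2+M3)/6=-799/174
seg 3: a=-5, c=M3/2=905/58, d=(M4−M3)/(6·1)=-905/174, b=Δ3−h3·(2M3+M4)/6=-296/87
t_q=13/4 → seg 1, τ=1/4; S=0+589/87·τ+177/58·τ²+-1013/174·τ³=6653/3712

  seg 0: a=-2 b=-415/174 c=0 d=59/174
  seg 1: a=0 b=589/87 c=177/58 d=-1013/174
  seg 2: a=4 b=-799/174 c=-418/29 d=1741/174
  seg 3: a=-5 b=-296/87 c=905/58 d=-905/174
S(13/4) = 6653/3712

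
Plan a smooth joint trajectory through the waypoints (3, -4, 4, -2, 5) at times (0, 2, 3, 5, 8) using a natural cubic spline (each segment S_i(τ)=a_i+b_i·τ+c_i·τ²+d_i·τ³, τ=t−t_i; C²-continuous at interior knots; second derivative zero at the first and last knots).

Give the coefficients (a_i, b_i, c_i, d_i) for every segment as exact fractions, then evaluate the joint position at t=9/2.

  seg 0: a=3 b=-8011/978 c=0 d=1147/978
  seg 1: a=-4 b=5753/978 c=1147/163 d=-4811/978
  seg 2: a=4 b=2542/489 c=-2517/326 d=1771/978
  seg 3: a=-2 b=-1934/489 c=1025/326 d=-1025/2934
S(9/2) = 1401/2608

Δ: Δ0=-7/2, Δ1=8, Δ2=-3, Δ3=7/3
row 1: diag=6, rhs=69; c'=1/6, d'=23/2
row 2: denom=6−1·1/6=35/6; d'=(-66−1·23/2)/(35/6)=-93/7
row 3: denom=10−2·12/35=326/35; d'=(32−2·-93/7)/(326/35)=1025/163
back: M3=1025/163
back: M2=-93/7−12/35·1025/163=-2517/163
back: M1=23/2−1/6·-2517/163=2294/163
M: M0=0, M1=2294/163, M2=-2517/163, M3=1025/163, M4=0
seg 0: a=3, c=M0/2=0, d=(M1−M0)/(6·2)=1147/978, b=Δ0−h0·(2M0+M1)/6=-8011/978
seg 1: a=-4, c=M1/2=1147/163, d=(M2−M1)/(6·1)=-4811/978, b=Δ1−h1·(2M1+M2)/6=5753/978
seg 2: a=4, c=M2/2=-2517/326, d=(M3−M2)/(6·2)=1771/978, b=Δ2−h2·(2M2+M3)/6=2542/489
seg 3: a=-2, c=M3/2=1025/326, d=(M4−M3)/(6·3)=-1025/2934, b=Δ3−h3·(2M3+M4)/6=-1934/489
t_q=9/2 → seg 2, τ=3/2; S=4+2542/489·τ+-2517/326·τ²+1771/978·τ³=1401/2608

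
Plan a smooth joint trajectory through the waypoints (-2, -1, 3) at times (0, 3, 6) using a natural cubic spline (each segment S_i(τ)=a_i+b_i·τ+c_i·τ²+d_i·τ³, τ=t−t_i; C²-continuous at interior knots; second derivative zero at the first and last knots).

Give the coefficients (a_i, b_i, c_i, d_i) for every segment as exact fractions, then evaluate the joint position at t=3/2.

Δ: Δ0=1/3, Δ1=4/3
row 1: diag=12, rhs=6; c'=1/4, d'=1/2
back: M1=1/2
M: M0=0, M1=1/2, M2=0
seg 0: a=-2, c=M0/2=0, d=(M1−M0)/(6·3)=1/36, b=Δ0−h0·(2M0+M1)/6=1/12
seg 1: a=-1, c=M1/2=1/4, d=(M2−M1)/(6·3)=-1/36, b=Δ1−h1·(2M1+M2)/6=5/6
t_q=3/2 → seg 0, τ=3/2; S=-2+1/12·τ+0·τ²+1/36·τ³=-57/32

  seg 0: a=-2 b=1/12 c=0 d=1/36
  seg 1: a=-1 b=5/6 c=1/4 d=-1/36
S(3/2) = -57/32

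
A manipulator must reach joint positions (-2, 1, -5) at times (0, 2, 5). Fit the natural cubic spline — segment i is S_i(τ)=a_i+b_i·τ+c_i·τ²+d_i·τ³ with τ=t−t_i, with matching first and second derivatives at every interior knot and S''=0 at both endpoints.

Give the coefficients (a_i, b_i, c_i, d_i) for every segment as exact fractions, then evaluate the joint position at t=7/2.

  seg 0: a=-2 b=11/5 c=0 d=-7/40
  seg 1: a=1 b=1/10 c=-21/20 d=7/60
S(7/2) = -131/160

Δ: Δ0=3/2, Δ1=-2
row 1: diag=10, rhs=-21; c'=3/10, d'=-21/10
back: M1=-21/10
M: M0=0, M1=-21/10, M2=0
seg 0: a=-2, c=M0/2=0, d=(M1−M0)/(6·2)=-7/40, b=Δ0−h0·(2M0+M1)/6=11/5
seg 1: a=1, c=M1/2=-21/20, d=(M2−M1)/(6·3)=7/60, b=Δ1−h1·(2M1+M2)/6=1/10
t_q=7/2 → seg 1, τ=3/2; S=1+1/10·τ+-21/20·τ²+7/60·τ³=-131/160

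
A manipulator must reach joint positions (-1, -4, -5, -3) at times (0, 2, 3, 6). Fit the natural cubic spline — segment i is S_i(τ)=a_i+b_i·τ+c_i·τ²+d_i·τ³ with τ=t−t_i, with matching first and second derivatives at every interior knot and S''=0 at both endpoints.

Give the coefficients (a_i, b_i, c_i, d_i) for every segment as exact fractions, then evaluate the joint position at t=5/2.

Δ: Δ0=-3/2, Δ1=-1, Δ2=2/3
row 1: diag=6, rhs=3; c'=1/6, d'=1/2
row 2: denom=8−1·1/6=47/6; d'=(10−1·1/2)/(47/6)=57/47
back: M2=57/47
back: M1=1/2−1/6·57/47=14/47
M: M0=0, M1=14/47, M2=57/47, M3=0
seg 0: a=-1, c=M0/2=0, d=(M1−M0)/(6·2)=7/282, b=Δ0−h0·(2M0+M1)/6=-451/282
seg 1: a=-4, c=M1/2=7/47, d=(M2−M1)/(6·1)=43/282, b=Δ1−h1·(2M1+M2)/6=-367/282
seg 2: a=-5, c=M2/2=57/94, d=(M3−M2)/(6·3)=-19/282, b=Δ2−h2·(2M2+M3)/6=-77/141
t_q=5/2 → seg 1, τ=1/2; S=-4+-367/282·τ+7/47·τ²+43/282·τ³=-3455/752

  seg 0: a=-1 b=-451/282 c=0 d=7/282
  seg 1: a=-4 b=-367/282 c=7/47 d=43/282
  seg 2: a=-5 b=-77/141 c=57/94 d=-19/282
S(5/2) = -3455/752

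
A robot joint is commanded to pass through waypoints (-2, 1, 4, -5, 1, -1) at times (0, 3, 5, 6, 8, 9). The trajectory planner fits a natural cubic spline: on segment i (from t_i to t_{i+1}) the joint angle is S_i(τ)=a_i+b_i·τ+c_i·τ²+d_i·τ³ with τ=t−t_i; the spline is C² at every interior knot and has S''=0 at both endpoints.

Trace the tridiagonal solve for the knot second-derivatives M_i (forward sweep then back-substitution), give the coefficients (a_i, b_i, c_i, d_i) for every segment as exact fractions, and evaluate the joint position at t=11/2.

Δ: Δ0=1, Δ1=3/2, Δ2=-9, Δ3=3, Δ4=-2
row 1: diag=10, rhs=3; c'=1/5, d'=3/10
row 2: denom=6−2·1/5=28/5; d'=(-63−2·3/10)/(28/5)=-159/14
row 3: denom=6−1·5/28=163/28; d'=(72−1·-159/14)/(163/28)=2334/163
row 4: denom=6−2·56/163=866/163; d'=(-30−2·2334/163)/(866/163)=-4779/433
back: M4=-4779/433
back: M3=2334/163−56/163·-4779/433=7842/433
back: M2=-159/14−5/28·7842/433=-6318/433
back: M1=3/10−1/5·-6318/433=2787/866
M: M0=0, M1=2787/866, M2=-6318/433, M3=7842/433, M4=-4779/433, M5=0
seg 0: a=-2, c=M0/2=0, d=(M1−M0)/(6·3)=929/5196, b=Δ0−h0·(2M0+M1)/6=-1055/1732
seg 1: a=1, c=M1/2=2787/1732, d=(M2−M1)/(6·2)=-5141/3464, b=Δ1−h1·(2M1+M2)/6=3653/866
seg 2: a=4, c=M2/2=-3159/433, d=(M3−M2)/(6·1)=2360/433, b=Δ2−h2·(2M2+M3)/6=-3098/433
seg 3: a=-5, c=M3/2=3921/433, d=(M4−M3)/(6·2)=-4207/1732, b=Δ3−h3·(2M3+M4)/6=-2336/433
seg 4: a=1, c=M4/2=-4779/866, d=(M5−M4)/(6·1)=1593/866, b=Δ4−h4·(2M4+M5)/6=727/433
t_q=11/2 → seg 2, τ=1/2; S=4+-3098/433·τ+-3159/433·τ²+2360/433·τ³=-1247/1732

  seg 0: a=-2 b=-1055/1732 c=0 d=929/5196
  seg 1: a=1 b=3653/866 c=2787/1732 d=-5141/3464
  seg 2: a=4 b=-3098/433 c=-3159/433 d=2360/433
  seg 3: a=-5 b=-2336/433 c=3921/433 d=-4207/1732
  seg 4: a=1 b=727/433 c=-4779/866 d=1593/866
S(11/2) = -1247/1732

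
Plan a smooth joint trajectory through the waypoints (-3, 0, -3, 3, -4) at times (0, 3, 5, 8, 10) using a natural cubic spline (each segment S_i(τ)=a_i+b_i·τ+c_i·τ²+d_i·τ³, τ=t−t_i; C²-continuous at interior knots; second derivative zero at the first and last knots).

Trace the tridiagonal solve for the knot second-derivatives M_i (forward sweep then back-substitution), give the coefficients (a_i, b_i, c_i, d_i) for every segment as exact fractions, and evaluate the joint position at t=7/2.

Δ: Δ0=1, Δ1=-3/2, Δ2=2, Δ3=-7/2
row 1: diag=10, rhs=-15; c'=1/5, d'=-3/2
row 2: denom=10−2·1/5=48/5; d'=(21−2·-3/2)/(48/5)=5/2
row 3: denom=10−3·5/16=145/16; d'=(-33−3·5/2)/(145/16)=-648/145
back: M3=-648/145
back: M2=5/2−5/16·-648/145=113/29
back: M1=-3/2−1/5·113/29=-661/290
M: M0=0, M1=-661/290, M2=113/29, M3=-648/145, M4=0
seg 0: a=-3, c=M0/2=0, d=(M1−M0)/(6·3)=-661/5220, b=Δ0−h0·(2M0+M1)/6=1241/580
seg 1: a=0, c=M1/2=-661/580, d=(M2−M1)/(6·2)=597/1160, b=Δ1−h1·(2M1+M2)/6=-371/290
seg 2: a=-3, c=M2/2=113/58, d=(M3−M2)/(6·3)=-1213/2610, b=Δ2−h2·(2M2+M3)/6=49/145
seg 3: a=3, c=M3/2=-324/145, d=(M4−M3)/(6·2)=54/145, b=Δ3−h3·(2M3+M4)/6=-151/290
t_q=7/2 → seg 1, τ=1/2; S=0+-371/290·τ+-661/580·τ²+597/1160·τ³=-7983/9280

  seg 0: a=-3 b=1241/580 c=0 d=-661/5220
  seg 1: a=0 b=-371/290 c=-661/580 d=597/1160
  seg 2: a=-3 b=49/145 c=113/58 d=-1213/2610
  seg 3: a=3 b=-151/290 c=-324/145 d=54/145
S(7/2) = -7983/9280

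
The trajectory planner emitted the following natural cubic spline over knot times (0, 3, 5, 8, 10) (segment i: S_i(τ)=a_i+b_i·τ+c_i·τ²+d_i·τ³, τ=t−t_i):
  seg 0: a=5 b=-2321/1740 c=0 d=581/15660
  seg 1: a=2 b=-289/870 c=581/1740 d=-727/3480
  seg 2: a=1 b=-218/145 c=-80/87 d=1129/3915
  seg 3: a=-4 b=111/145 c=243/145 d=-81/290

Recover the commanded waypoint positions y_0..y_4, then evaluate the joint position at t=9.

y_0 = S_0(0) = a_0 = 5
y_1 = S_1(0) = a_1 = 2
y_2 = S_2(0) = a_2 = 1
y_3 = S_3(0) = a_3 = -4
y_4 = S_3(2) = 2
t_q=9 is in segment 3 (τ=1); S_3(τ)=-533/290

y_0=5 y_1=2 y_2=1 y_3=-4 y_4=2
S(9) = -533/290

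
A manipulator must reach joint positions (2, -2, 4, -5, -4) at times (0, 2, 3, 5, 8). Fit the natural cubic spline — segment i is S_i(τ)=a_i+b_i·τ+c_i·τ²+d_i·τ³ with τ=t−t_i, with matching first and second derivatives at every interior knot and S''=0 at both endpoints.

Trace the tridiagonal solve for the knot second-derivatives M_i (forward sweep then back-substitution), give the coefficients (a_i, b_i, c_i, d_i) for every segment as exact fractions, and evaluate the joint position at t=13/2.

Δ: Δ0=-2, Δ1=6, Δ2=-9/2, Δ3=1/3
row 1: diag=6, rhs=48; c'=1/6, d'=8
row 2: denom=6−1·1/6=35/6; d'=(-63−1·8)/(35/6)=-426/35
row 3: denom=10−2·12/35=326/35; d'=(29−2·-426/35)/(326/35)=1867/326
back: M3=1867/326
back: M2=-426/35−12/35·1867/326=-2304/163
back: M1=8−1/6·-2304/163=1688/163
M: M0=0, M1=1688/163, M2=-2304/163, M3=1867/326, M4=0
seg 0: a=2, c=M0/2=0, d=(M1−M0)/(6·2)=422/489, b=Δ0−h0·(2M0+M1)/6=-2666/489
seg 1: a=-2, c=M1/2=844/163, d=(M2−M1)/(6·1)=-1996/489, b=Δ1−h1·(2M1+M2)/6=2398/489
seg 2: a=4, c=M2/2=-1152/163, d=(M3−M2)/(6·2)=6475/3912, b=Δ2−h2·(2M2+M3)/6=1474/489
seg 3: a=-5, c=M3/2=1867/652, d=(M4−M3)/(6·3)=-1867/5868, b=Δ3−h3·(2M3+M4)/6=-5275/978
t_q=13/2 → seg 3, τ=3/2; S=-5+-5275/978·τ+1867/652·τ²+-1867/5868·τ³=-40275/5216

  seg 0: a=2 b=-2666/489 c=0 d=422/489
  seg 1: a=-2 b=2398/489 c=844/163 d=-1996/489
  seg 2: a=4 b=1474/489 c=-1152/163 d=6475/3912
  seg 3: a=-5 b=-5275/978 c=1867/652 d=-1867/5868
S(13/2) = -40275/5216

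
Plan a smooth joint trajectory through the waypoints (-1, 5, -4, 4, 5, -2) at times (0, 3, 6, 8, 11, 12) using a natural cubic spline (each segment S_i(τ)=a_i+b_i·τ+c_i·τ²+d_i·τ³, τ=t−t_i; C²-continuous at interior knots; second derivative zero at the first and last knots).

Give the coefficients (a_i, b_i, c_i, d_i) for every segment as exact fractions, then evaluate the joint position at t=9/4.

Δ: Δ0=2, Δ1=-3, Δ2=4, Δ3=1/3, Δ4=-7
row 1: diag=12, rhs=-30; c'=1/4, d'=-5/2
row 2: denom=10−3·1/4=37/4; d'=(42−3·-5/2)/(37/4)=198/37
row 3: denom=10−2·8/37=354/37; d'=(-22−2·198/37)/(354/37)=-605/177
row 4: denom=8−3·37/118=833/118; d'=(-44−3·-605/177)/(833/118)=-3982/833
back: M4=-3982/833
back: M3=-605/177−37/118·-3982/833=-4796/2499
back: M2=198/37−8/37·-4796/2499=14410/2499
back: M1=-5/2−1/4·14410/2499=-9850/2499
M: M0=0, M1=-9850/2499, M2=14410/2499, M3=-4796/2499, M4=-3982/833, M5=0
seg 0: a=-1, c=M0/2=0, d=(M1−M0)/(6·3)=-4925/22491, b=Δ0−h0·(2M0+M1)/6=9923/2499
seg 1: a=5, c=M1/2=-4925/2499, d=(M2−M1)/(6·3)=12130/22491, b=Δ1−h1·(2M1+M2)/6=-4852/2499
seg 2: a=-4, c=M2/2=7205/2499, d=(M3−M2)/(6·2)=-1067/1666, b=Δ2−h2·(2M2+M3)/6=284/357
seg 3: a=4, c=M3/2=-2398/2499, d=(M4−M3)/(6·3)=-3575/22491, b=Δ3−h3·(2M3+M4)/6=11602/2499
seg 4: a=5, c=M4/2=-1991/833, d=(M5−M4)/(6·1)=1991/2499, b=Δ4−h4·(2M4+M5)/6=-13511/2499
t_q=9/4 → seg 0, τ=9/4; S=-1+9923/2499·τ+0·τ²+-4925/22491·τ³=41431/7616

  seg 0: a=-1 b=9923/2499 c=0 d=-4925/22491
  seg 1: a=5 b=-4852/2499 c=-4925/2499 d=12130/22491
  seg 2: a=-4 b=284/357 c=7205/2499 d=-1067/1666
  seg 3: a=4 b=11602/2499 c=-2398/2499 d=-3575/22491
  seg 4: a=5 b=-13511/2499 c=-1991/833 d=1991/2499
S(9/4) = 41431/7616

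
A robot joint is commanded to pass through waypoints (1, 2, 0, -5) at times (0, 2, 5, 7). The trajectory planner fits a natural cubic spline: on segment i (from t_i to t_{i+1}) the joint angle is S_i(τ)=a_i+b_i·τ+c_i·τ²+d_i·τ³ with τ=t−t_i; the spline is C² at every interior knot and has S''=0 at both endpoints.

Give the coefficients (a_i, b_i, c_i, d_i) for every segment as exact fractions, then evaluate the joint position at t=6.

Δ: Δ0=1/2, Δ1=-2/3, Δ2=-5/2
row 1: diag=10, rhs=-7; c'=3/10, d'=-7/10
row 2: denom=10−3·3/10=91/10; d'=(-11−3·-7/10)/(91/10)=-89/91
back: M2=-89/91
back: M1=-7/10−3/10·-89/91=-37/91
M: M0=0, M1=-37/91, M2=-89/91, M3=0
seg 0: a=1, c=M0/2=0, d=(M1−M0)/(6·2)=-37/1092, b=Δ0−h0·(2M0+M1)/6=347/546
seg 1: a=2, c=M1/2=-37/182, d=(M2−M1)/(6·3)=-2/63, b=Δ1−h1·(2M1+M2)/6=125/546
seg 2: a=0, c=M2/2=-89/182, d=(M3−M2)/(6·2)=89/1092, b=Δ2−h2·(2M2+M3)/6=-1009/546
t_q=6 → seg 2, τ=1; S=0+-1009/546·τ+-89/182·τ²+89/1092·τ³=-821/364

  seg 0: a=1 b=347/546 c=0 d=-37/1092
  seg 1: a=2 b=125/546 c=-37/182 d=-2/63
  seg 2: a=0 b=-1009/546 c=-89/182 d=89/1092
S(6) = -821/364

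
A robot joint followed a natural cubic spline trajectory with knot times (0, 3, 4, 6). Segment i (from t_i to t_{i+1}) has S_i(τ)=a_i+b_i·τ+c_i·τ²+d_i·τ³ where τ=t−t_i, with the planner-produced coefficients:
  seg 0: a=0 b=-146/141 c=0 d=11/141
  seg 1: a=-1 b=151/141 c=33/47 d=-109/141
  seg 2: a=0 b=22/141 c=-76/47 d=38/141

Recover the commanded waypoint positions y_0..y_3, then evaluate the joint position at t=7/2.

y_0=0 y_1=-1 y_2=0 y_3=-4
S(7/2) = -145/376

y_0 = S_0(0) = a_0 = 0
y_1 = S_1(0) = a_1 = -1
y_2 = S_2(0) = a_2 = 0
y_3 = S_2(2) = -4
t_q=7/2 is in segment 1 (τ=1/2); S_1(τ)=-145/376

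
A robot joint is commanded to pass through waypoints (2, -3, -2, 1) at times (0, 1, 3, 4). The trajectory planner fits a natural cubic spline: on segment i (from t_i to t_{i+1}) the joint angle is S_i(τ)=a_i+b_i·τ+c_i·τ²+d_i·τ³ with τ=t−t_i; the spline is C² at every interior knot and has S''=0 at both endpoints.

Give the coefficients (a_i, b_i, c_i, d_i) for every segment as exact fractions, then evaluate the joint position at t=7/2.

  seg 0: a=2 b=-47/8 c=0 d=7/8
  seg 1: a=-3 b=-13/4 c=21/8 d=-3/8
  seg 2: a=-2 b=11/4 c=3/8 d=-1/8
S(7/2) = -35/64

Δ: Δ0=-5, Δ1=1/2, Δ2=3
row 1: diag=6, rhs=33; c'=1/3, d'=11/2
row 2: denom=6−2·1/3=16/3; d'=(15−2·11/2)/(16/3)=3/4
back: M2=3/4
back: M1=11/2−1/3·3/4=21/4
M: M0=0, M1=21/4, M2=3/4, M3=0
seg 0: a=2, c=M0/2=0, d=(M1−M0)/(6·1)=7/8, b=Δ0−h0·(2M0+M1)/6=-47/8
seg 1: a=-3, c=M1/2=21/8, d=(M2−M1)/(6·2)=-3/8, b=Δ1−h1·(2M1+M2)/6=-13/4
seg 2: a=-2, c=M2/2=3/8, d=(M3−M2)/(6·1)=-1/8, b=Δ2−h2·(2M2+M3)/6=11/4
t_q=7/2 → seg 2, τ=1/2; S=-2+11/4·τ+3/8·τ²+-1/8·τ³=-35/64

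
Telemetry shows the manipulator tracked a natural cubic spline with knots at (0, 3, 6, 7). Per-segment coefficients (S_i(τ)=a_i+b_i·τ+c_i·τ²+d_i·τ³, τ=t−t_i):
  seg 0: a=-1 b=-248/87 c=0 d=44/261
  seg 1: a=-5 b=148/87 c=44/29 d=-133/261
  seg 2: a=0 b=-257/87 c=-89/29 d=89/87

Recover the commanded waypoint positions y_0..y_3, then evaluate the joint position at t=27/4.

y_0 = S_0(0) = a_0 = -1
y_1 = S_1(0) = a_1 = -5
y_2 = S_2(0) = a_2 = 0
y_3 = S_2(1) = -5
t_q=27/4 is in segment 2 (τ=3/4); S_2(τ)=-6515/1856

y_0=-1 y_1=-5 y_2=0 y_3=-5
S(27/4) = -6515/1856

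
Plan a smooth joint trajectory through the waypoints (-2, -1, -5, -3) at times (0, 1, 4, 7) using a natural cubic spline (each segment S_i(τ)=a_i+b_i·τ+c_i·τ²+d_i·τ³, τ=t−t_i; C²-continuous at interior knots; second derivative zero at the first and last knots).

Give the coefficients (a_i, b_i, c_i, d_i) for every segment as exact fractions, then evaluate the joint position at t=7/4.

  seg 0: a=-2 b=121/87 c=0 d=-34/87
  seg 1: a=-1 b=19/87 c=-34/29 d=19/87
  seg 2: a=-5 b=-80/87 c=23/29 d=-23/261
S(7/4) = -2605/1856

Δ: Δ0=1, Δ1=-4/3, Δ2=2/3
row 1: diag=8, rhs=-14; c'=3/8, d'=-7/4
row 2: denom=12−3·3/8=87/8; d'=(12−3·-7/4)/(87/8)=46/29
back: M2=46/29
back: M1=-7/4−3/8·46/29=-68/29
M: M0=0, M1=-68/29, M2=46/29, M3=0
seg 0: a=-2, c=M0/2=0, d=(M1−M0)/(6·1)=-34/87, b=Δ0−h0·(2M0+M1)/6=121/87
seg 1: a=-1, c=M1/2=-34/29, d=(M2−M1)/(6·3)=19/87, b=Δ1−h1·(2M1+M2)/6=19/87
seg 2: a=-5, c=M2/2=23/29, d=(M3−M2)/(6·3)=-23/261, b=Δ2−h2·(2M2+M3)/6=-80/87
t_q=7/4 → seg 1, τ=3/4; S=-1+19/87·τ+-34/29·τ²+19/87·τ³=-2605/1856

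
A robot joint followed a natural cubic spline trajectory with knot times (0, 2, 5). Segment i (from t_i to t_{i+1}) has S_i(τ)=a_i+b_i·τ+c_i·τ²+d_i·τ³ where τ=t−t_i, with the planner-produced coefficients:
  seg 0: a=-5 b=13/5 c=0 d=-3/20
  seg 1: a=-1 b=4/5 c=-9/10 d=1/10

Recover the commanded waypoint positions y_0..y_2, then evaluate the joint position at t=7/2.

y_0 = S_0(0) = a_0 = -5
y_1 = S_1(0) = a_1 = -1
y_2 = S_1(3) = -4
t_q=7/2 is in segment 1 (τ=3/2); S_1(τ)=-119/80

y_0=-5 y_1=-1 y_2=-4
S(7/2) = -119/80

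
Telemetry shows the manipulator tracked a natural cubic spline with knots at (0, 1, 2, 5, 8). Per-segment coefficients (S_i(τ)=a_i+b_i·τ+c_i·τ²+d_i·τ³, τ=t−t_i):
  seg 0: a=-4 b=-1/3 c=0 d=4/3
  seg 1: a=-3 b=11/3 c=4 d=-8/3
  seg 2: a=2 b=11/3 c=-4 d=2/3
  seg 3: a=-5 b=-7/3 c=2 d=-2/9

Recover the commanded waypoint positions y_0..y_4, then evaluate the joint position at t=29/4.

y_0 = S_0(0) = a_0 = -4
y_1 = S_1(0) = a_1 = -3
y_2 = S_2(0) = a_2 = 2
y_3 = S_3(0) = a_3 = -5
y_4 = S_3(3) = 0
t_q=29/4 is in segment 3 (τ=9/4); S_3(τ)=-85/32

y_0=-4 y_1=-3 y_2=2 y_3=-5 y_4=0
S(29/4) = -85/32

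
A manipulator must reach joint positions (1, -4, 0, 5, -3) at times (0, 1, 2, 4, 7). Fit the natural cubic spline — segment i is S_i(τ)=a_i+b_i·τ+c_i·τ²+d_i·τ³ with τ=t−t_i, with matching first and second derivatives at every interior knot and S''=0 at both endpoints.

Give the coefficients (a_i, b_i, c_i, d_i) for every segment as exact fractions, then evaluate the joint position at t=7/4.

  seg 0: a=1 b=-2368/321 c=0 d=763/321
  seg 1: a=-4 b=-79/321 c=763/107 d=-926/321
  seg 2: a=0 b=1721/321 c=-163/107 d=119/2568
  seg 3: a=5 b=-113/642 c=-533/428 d=533/3852
S(7/4) = -4761/3424

Δ: Δ0=-5, Δ1=4, Δ2=5/2, Δ3=-8/3
row 1: diag=4, rhs=54; c'=1/4, d'=27/2
row 2: denom=6−1·1/4=23/4; d'=(-9−1·27/2)/(23/4)=-90/23
row 3: denom=10−2·8/23=214/23; d'=(-31−2·-90/23)/(214/23)=-533/214
back: M3=-533/214
back: M2=-90/23−8/23·-533/214=-326/107
back: M1=27/2−1/4·-326/107=1526/107
M: M0=0, M1=1526/107, M2=-326/107, M3=-533/214, M4=0
seg 0: a=1, c=M0/2=0, d=(M1−M0)/(6·1)=763/321, b=Δ0−h0·(2M0+M1)/6=-2368/321
seg 1: a=-4, c=M1/2=763/107, d=(M2−M1)/(6·1)=-926/321, b=Δ1−h1·(2M1+M2)/6=-79/321
seg 2: a=0, c=M2/2=-163/107, d=(M3−M2)/(6·2)=119/2568, b=Δ2−h2·(2M2+M3)/6=1721/321
seg 3: a=5, c=M3/2=-533/428, d=(M4−M3)/(6·3)=533/3852, b=Δ3−h3·(2M3+M4)/6=-113/642
t_q=7/4 → seg 1, τ=3/4; S=-4+-79/321·τ+763/107·τ²+-926/321·τ³=-4761/3424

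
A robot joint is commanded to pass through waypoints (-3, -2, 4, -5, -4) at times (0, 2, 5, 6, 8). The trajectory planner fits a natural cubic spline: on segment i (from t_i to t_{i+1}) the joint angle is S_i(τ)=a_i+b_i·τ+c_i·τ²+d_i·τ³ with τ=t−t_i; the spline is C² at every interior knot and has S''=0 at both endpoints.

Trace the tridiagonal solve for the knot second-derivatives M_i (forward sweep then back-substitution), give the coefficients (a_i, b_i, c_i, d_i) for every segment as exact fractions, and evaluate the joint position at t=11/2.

Δ: Δ0=1/2, Δ1=2, Δ2=-9, Δ3=1/2
row 1: diag=10, rhs=9; c'=3/10, d'=9/10
row 2: denom=8−3·3/10=71/10; d'=(-66−3·9/10)/(71/10)=-687/71
row 3: denom=6−1·10/71=416/71; d'=(57−1·-687/71)/(416/71)=2367/208
back: M3=2367/208
back: M2=-687/71−10/71·2367/208=-1173/104
back: M1=9/10−3/10·-1173/104=891/208
M: M0=0, M1=891/208, M2=-1173/104, M3=2367/208, M4=0
seg 0: a=-3, c=M0/2=0, d=(M1−M0)/(6·2)=297/832, b=Δ0−h0·(2M0+M1)/6=-193/208
seg 1: a=-2, c=M1/2=891/416, d=(M2−M1)/(6·3)=-83/96, b=Δ1−h1·(2M1+M2)/6=349/104
seg 2: a=4, c=M2/2=-1173/208, d=(M3−M2)/(6·1)=1571/416, b=Δ2−h2·(2M2+M3)/6=-2969/416
seg 3: a=-5, c=M3/2=2367/416, d=(M4−M3)/(6·2)=-789/832, b=Δ3−h3·(2M3+M4)/6=-737/104
t_q=11/2 → seg 2, τ=1/2; S=4+-2969/416·τ+-1173/208·τ²+1571/416·τ³=-1685/3328

  seg 0: a=-3 b=-193/208 c=0 d=297/832
  seg 1: a=-2 b=349/104 c=891/416 d=-83/96
  seg 2: a=4 b=-2969/416 c=-1173/208 d=1571/416
  seg 3: a=-5 b=-737/104 c=2367/416 d=-789/832
S(11/2) = -1685/3328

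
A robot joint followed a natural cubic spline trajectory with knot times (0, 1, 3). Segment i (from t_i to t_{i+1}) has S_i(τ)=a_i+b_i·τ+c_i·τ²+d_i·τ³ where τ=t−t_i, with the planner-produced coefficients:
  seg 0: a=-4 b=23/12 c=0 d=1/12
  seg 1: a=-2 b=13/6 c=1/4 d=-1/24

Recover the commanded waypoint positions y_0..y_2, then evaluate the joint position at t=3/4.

y_0=-4 y_1=-2 y_2=3
S(3/4) = -647/256

y_0 = S_0(0) = a_0 = -4
y_1 = S_1(0) = a_1 = -2
y_2 = S_1(2) = 3
t_q=3/4 is in segment 0 (τ=3/4); S_0(τ)=-647/256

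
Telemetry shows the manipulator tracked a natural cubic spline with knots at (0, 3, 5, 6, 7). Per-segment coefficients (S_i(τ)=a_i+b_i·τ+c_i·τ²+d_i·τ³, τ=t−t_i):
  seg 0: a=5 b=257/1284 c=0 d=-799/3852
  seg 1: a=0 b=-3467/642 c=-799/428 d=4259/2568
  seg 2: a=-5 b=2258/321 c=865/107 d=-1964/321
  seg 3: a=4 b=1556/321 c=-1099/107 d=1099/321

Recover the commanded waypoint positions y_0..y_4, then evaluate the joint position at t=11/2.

y_0 = S_0(0) = a_0 = 5
y_1 = S_1(0) = a_1 = 0
y_2 = S_2(0) = a_2 = -5
y_3 = S_3(0) = a_3 = 4
y_4 = S_3(1) = 2
t_q=11/2 is in segment 2 (τ=1/2); S_2(τ)=-97/428

y_0=5 y_1=0 y_2=-5 y_3=4 y_4=2
S(11/2) = -97/428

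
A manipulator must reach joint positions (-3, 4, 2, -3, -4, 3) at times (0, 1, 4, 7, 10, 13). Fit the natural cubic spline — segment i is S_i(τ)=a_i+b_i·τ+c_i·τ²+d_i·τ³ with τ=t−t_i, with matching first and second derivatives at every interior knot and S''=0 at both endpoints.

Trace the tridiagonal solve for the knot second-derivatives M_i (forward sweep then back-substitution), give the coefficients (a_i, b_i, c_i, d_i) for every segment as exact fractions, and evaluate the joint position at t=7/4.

  seg 0: a=-3 b=746/93 c=0 d=-95/93
  seg 1: a=4 b=461/93 c=-95/31 d=332/837
  seg 2: a=2 b=-253/93 c=47/93 d=-43/837
  seg 3: a=-3 b=-100/93 c=4/93 d=19/279
  seg 4: a=-4 b=95/93 c=61/93 d=-61/837
S(7/4) = 191/31

Δ: Δ0=7, Δ1=-2/3, Δ2=-5/3, Δ3=-1/3, Δ4=7/3
row 1: diag=8, rhs=-46; c'=3/8, d'=-23/4
row 2: denom=12−3·3/8=87/8; d'=(-6−3·-23/4)/(87/8)=30/29
row 3: denom=12−3·8/29=324/29; d'=(8−3·30/29)/(324/29)=71/162
row 4: denom=12−3·29/108=403/36; d'=(16−3·71/162)/(403/36)=122/93
back: M4=122/93
back: M3=71/162−29/108·122/93=8/93
back: M2=30/29−8/29·8/93=94/93
back: M1=-23/4−3/8·94/93=-190/31
M: M0=0, M1=-190/31, M2=94/93, M3=8/93, M4=122/93, M5=0
seg 0: a=-3, c=M0/2=0, d=(M1−M0)/(6·1)=-95/93, b=Δ0−h0·(2M0+M1)/6=746/93
seg 1: a=4, c=M1/2=-95/31, d=(M2−M1)/(6·3)=332/837, b=Δ1−h1·(2M1+M2)/6=461/93
seg 2: a=2, c=M2/2=47/93, d=(M3−M2)/(6·3)=-43/837, b=Δ2−h2·(2M2+M3)/6=-253/93
seg 3: a=-3, c=M3/2=4/93, d=(M4−M3)/(6·3)=19/279, b=Δ3−h3·(2M3+M4)/6=-100/93
seg 4: a=-4, c=M4/2=61/93, d=(M5−M4)/(6·3)=-61/837, b=Δ4−h4·(2M4+M5)/6=95/93
t_q=7/4 → seg 1, τ=3/4; S=4+461/93·τ+-95/31·τ²+332/837·τ³=191/31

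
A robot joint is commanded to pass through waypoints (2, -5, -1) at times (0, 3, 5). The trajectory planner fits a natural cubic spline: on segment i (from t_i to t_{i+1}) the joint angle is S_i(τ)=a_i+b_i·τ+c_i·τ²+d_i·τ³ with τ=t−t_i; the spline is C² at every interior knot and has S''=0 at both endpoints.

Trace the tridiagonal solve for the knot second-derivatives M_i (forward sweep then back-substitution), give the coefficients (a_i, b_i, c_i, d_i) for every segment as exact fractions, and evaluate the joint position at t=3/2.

Δ: Δ0=-7/3, Δ1=2
row 1: diag=10, rhs=26; c'=1/5, d'=13/5
back: M1=13/5
M: M0=0, M1=13/5, M2=0
seg 0: a=2, c=M0/2=0, d=(M1−M0)/(6·3)=13/90, b=Δ0−h0·(2M0+M1)/6=-109/30
seg 1: a=-5, c=M1/2=13/10, d=(M2−M1)/(6·2)=-13/60, b=Δ1−h1·(2M1+M2)/6=4/15
t_q=3/2 → seg 0, τ=3/2; S=2+-109/30·τ+0·τ²+13/90·τ³=-237/80

  seg 0: a=2 b=-109/30 c=0 d=13/90
  seg 1: a=-5 b=4/15 c=13/10 d=-13/60
S(3/2) = -237/80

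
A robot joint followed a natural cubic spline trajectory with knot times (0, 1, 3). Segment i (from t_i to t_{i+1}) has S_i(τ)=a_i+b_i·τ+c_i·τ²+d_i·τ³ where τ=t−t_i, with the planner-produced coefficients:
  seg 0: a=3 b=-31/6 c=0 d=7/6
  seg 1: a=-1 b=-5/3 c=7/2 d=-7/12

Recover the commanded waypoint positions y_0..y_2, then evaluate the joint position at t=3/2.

y_0 = S_0(0) = a_0 = 3
y_1 = S_1(0) = a_1 = -1
y_2 = S_1(2) = 5
t_q=3/2 is in segment 1 (τ=1/2); S_1(τ)=-33/32

y_0=3 y_1=-1 y_2=5
S(3/2) = -33/32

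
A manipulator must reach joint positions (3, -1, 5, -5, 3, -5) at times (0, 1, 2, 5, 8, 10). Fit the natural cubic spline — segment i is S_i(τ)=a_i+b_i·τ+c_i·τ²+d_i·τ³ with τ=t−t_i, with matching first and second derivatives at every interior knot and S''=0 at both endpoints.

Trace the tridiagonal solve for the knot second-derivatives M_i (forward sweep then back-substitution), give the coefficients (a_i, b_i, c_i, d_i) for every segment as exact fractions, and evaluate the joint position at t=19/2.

Δ: Δ0=-4, Δ1=6, Δ2=-10/3, Δ3=8/3, Δ4=-4
row 1: diag=4, rhs=60; c'=1/4, d'=15
row 2: denom=8−1·1/4=31/4; d'=(-56−1·15)/(31/4)=-284/31
row 3: denom=12−3·12/31=336/31; d'=(36−3·-284/31)/(336/31)=41/7
row 4: denom=10−3·31/112=1027/112; d'=(-40−3·41/7)/(1027/112)=-496/79
back: M4=-496/79
back: M3=41/7−31/112·-496/79=600/79
back: M2=-284/31−12/31·600/79=-956/79
back: M1=15−1/4·-956/79=1424/79
M: M0=0, M1=1424/79, M2=-956/79, M3=600/79, M4=-496/79, M5=0
seg 0: a=3, c=M0/2=0, d=(M1−M0)/(6·1)=712/237, b=Δ0−h0·(2M0+M1)/6=-1660/237
seg 1: a=-1, c=M1/2=712/79, d=(M2−M1)/(6·1)=-1190/237, b=Δ1−h1·(2M1+M2)/6=476/237
seg 2: a=5, c=M2/2=-478/79, d=(M3−M2)/(6·3)=778/711, b=Δ2−h2·(2M2+M3)/6=1178/237
seg 3: a=-5, c=M3/2=300/79, d=(M4−M3)/(6·3)=-548/711, b=Δ3−h3·(2M3+M4)/6=-424/237
seg 4: a=3, c=M4/2=-248/79, d=(M5−M4)/(6·2)=124/237, b=Δ4−h4·(2M4+M5)/6=44/237
t_q=19/2 → seg 4, τ=3/2; S=3+44/237·τ+-248/79·τ²+124/237·τ³=-319/158

  seg 0: a=3 b=-1660/237 c=0 d=712/237
  seg 1: a=-1 b=476/237 c=712/79 d=-1190/237
  seg 2: a=5 b=1178/237 c=-478/79 d=778/711
  seg 3: a=-5 b=-424/237 c=300/79 d=-548/711
  seg 4: a=3 b=44/237 c=-248/79 d=124/237
S(19/2) = -319/158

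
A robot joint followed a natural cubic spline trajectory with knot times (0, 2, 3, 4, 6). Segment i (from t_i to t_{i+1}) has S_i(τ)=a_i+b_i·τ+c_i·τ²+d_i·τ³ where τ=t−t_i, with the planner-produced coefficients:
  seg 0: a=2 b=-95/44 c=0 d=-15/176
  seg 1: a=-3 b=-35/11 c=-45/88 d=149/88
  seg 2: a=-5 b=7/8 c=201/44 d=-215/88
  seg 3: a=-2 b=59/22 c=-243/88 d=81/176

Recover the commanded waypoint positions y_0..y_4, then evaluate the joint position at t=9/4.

y_0=2 y_1=-3 y_2=-5 y_3=-2 y_4=-4
S(9/4) = -21407/5632

y_0 = S_0(0) = a_0 = 2
y_1 = S_1(0) = a_1 = -3
y_2 = S_2(0) = a_2 = -5
y_3 = S_3(0) = a_3 = -2
y_4 = S_3(2) = -4
t_q=9/4 is in segment 1 (τ=1/4); S_1(τ)=-21407/5632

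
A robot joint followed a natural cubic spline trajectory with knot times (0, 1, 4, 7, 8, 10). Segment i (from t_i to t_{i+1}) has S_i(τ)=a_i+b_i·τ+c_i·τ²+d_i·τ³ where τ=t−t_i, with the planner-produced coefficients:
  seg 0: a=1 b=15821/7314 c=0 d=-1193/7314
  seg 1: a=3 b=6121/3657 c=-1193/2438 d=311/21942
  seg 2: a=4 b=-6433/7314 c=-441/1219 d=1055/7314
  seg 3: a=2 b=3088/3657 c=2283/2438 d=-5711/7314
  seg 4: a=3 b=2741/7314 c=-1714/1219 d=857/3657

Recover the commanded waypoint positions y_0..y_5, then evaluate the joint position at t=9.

y_0 = S_0(0) = a_0 = 1
y_1 = S_1(0) = a_1 = 3
y_2 = S_2(0) = a_2 = 4
y_3 = S_3(0) = a_3 = 2
y_4 = S_4(0) = a_4 = 3
y_5 = S_4(2) = 0
t_q=9 is in segment 4 (τ=1); S_4(τ)=5371/2438

y_0=1 y_1=3 y_2=4 y_3=2 y_4=3 y_5=0
S(9) = 5371/2438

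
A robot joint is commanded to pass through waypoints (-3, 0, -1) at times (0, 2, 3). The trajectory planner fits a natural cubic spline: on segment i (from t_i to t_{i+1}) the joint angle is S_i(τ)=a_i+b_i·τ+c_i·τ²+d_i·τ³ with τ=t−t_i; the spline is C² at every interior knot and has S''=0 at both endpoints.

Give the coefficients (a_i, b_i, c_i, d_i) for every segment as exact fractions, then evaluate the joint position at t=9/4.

  seg 0: a=-3 b=7/3 c=0 d=-5/24
  seg 1: a=0 b=-1/6 c=-5/4 d=5/12
S(9/4) = -29/256

Δ: Δ0=3/2, Δ1=-1
row 1: diag=6, rhs=-15; c'=1/6, d'=-5/2
back: M1=-5/2
M: M0=0, M1=-5/2, M2=0
seg 0: a=-3, c=M0/2=0, d=(M1−M0)/(6·2)=-5/24, b=Δ0−h0·(2M0+M1)/6=7/3
seg 1: a=0, c=M1/2=-5/4, d=(M2−M1)/(6·1)=5/12, b=Δ1−h1·(2M1+M2)/6=-1/6
t_q=9/4 → seg 1, τ=1/4; S=0+-1/6·τ+-5/4·τ²+5/12·τ³=-29/256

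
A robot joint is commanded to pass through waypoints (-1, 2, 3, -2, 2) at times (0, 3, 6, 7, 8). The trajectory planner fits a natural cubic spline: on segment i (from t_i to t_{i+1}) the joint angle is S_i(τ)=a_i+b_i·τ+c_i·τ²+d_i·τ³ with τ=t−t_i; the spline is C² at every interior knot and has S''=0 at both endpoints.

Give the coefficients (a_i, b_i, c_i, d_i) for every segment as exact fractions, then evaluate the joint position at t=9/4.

  seg 0: a=-1 b=125/336 c=0 d=211/3024
  seg 1: a=2 b=379/168 c=211/336 d=-1279/3024
  seg 2: a=3 b=-259/48 c=-89/28 d=1201/336
  seg 3: a=-2 b=-173/168 c=845/112 d=-845/336
S(9/4) = 647/1024

Δ: Δ0=1, Δ1=1/3, Δ2=-5, Δ3=4
row 1: diag=12, rhs=-4; c'=1/4, d'=-1/3
row 2: denom=8−3·1/4=29/4; d'=(-32−3·-1/3)/(29/4)=-124/29
row 3: denom=4−1·4/29=112/29; d'=(54−1·-124/29)/(112/29)=845/56
back: M3=845/56
back: M2=-124/29−4/29·845/56=-89/14
back: M1=-1/3−1/4·-89/14=211/168
M: M0=0, M1=211/168, M2=-89/14, M3=845/56, M4=0
seg 0: a=-1, c=M0/2=0, d=(M1−M0)/(6·3)=211/3024, b=Δ0−h0·(2M0+M1)/6=125/336
seg 1: a=2, c=M1/2=211/336, d=(M2−M1)/(6·3)=-1279/3024, b=Δ1−h1·(2M1+M2)/6=379/168
seg 2: a=3, c=M2/2=-89/28, d=(M3−M2)/(6·1)=1201/336, b=Δ2−h2·(2M2+M3)/6=-259/48
seg 3: a=-2, c=M3/2=845/112, d=(M4−M3)/(6·1)=-845/336, b=Δ3−h3·(2M3+M4)/6=-173/168
t_q=9/4 → seg 0, τ=9/4; S=-1+125/336·τ+0·τ²+211/3024·τ³=647/1024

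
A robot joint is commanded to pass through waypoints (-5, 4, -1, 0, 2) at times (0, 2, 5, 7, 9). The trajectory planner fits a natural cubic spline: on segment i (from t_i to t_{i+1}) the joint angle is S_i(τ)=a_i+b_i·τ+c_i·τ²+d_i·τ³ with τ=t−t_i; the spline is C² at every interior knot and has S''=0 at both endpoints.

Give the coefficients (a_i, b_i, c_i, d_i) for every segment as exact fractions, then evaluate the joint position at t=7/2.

Δ: Δ0=9/2, Δ1=-5/3, Δ2=1/2, Δ3=1
row 1: diag=10, rhs=-37; c'=3/10, d'=-37/10
row 2: denom=10−3·3/10=91/10; d'=(13−3·-37/10)/(91/10)=241/91
row 3: denom=8−2·20/91=688/91; d'=(3−2·241/91)/(688/91)=-209/688
back: M3=-209/688
back: M2=241/91−20/91·-209/688=467/172
back: M1=-37/10−3/10·467/172=-1553/344
M: M0=0, M1=-1553/344, M2=467/172, M3=-209/688, M4=0
seg 0: a=-5, c=M0/2=0, d=(M1−M0)/(6·2)=-1553/4128, b=Δ0−h0·(2M0+M1)/6=6197/1032
seg 1: a=4, c=M1/2=-1553/688, d=(M2−M1)/(6·3)=829/2064, b=Δ1−h1·(2M1+M2)/6=769/516
seg 2: a=-1, c=M2/2=467/344, d=(M3−M2)/(6·2)=-2077/8256, b=Δ2−h2·(2M2+M3)/6=-2495/2064
seg 3: a=0, c=M3/2=-209/1376, d=(M4−M3)/(6·2)=209/8256, b=Δ3−h3·(2M3+M4)/6=1241/1032
t_q=7/2 → seg 1, τ=3/2; S=4+769/516·τ+-1553/688·τ²+829/2064·τ³=13827/5504

  seg 0: a=-5 b=6197/1032 c=0 d=-1553/4128
  seg 1: a=4 b=769/516 c=-1553/688 d=829/2064
  seg 2: a=-1 b=-2495/2064 c=467/344 d=-2077/8256
  seg 3: a=0 b=1241/1032 c=-209/1376 d=209/8256
S(7/2) = 13827/5504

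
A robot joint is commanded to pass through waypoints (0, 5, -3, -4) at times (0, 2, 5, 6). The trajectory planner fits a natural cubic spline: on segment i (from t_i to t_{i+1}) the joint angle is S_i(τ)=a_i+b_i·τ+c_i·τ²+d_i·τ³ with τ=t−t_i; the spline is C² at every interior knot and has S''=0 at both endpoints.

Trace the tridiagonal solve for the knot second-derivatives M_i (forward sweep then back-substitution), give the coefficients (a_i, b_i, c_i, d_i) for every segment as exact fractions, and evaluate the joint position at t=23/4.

  seg 0: a=0 b=1621/426 c=0 d=-139/426
  seg 1: a=5 b=-47/426 c=-139/71 d=157/426
  seg 2: a=-3 b=-406/213 c=193/142 d=-193/426
S(23/4) = -35045/9088

Δ: Δ0=5/2, Δ1=-8/3, Δ2=-1
row 1: diag=10, rhs=-31; c'=3/10, d'=-31/10
row 2: denom=8−3·3/10=71/10; d'=(10−3·-31/10)/(71/10)=193/71
back: M2=193/71
back: M1=-31/10−3/10·193/71=-278/71
M: M0=0, M1=-278/71, M2=193/71, M3=0
seg 0: a=0, c=M0/2=0, d=(M1−M0)/(6·2)=-139/426, b=Δ0−h0·(2M0+M1)/6=1621/426
seg 1: a=5, c=M1/2=-139/71, d=(M2−M1)/(6·3)=157/426, b=Δ1−h1·(2M1+M2)/6=-47/426
seg 2: a=-3, c=M2/2=193/142, d=(M3−M2)/(6·1)=-193/426, b=Δ2−h2·(2M2+M3)/6=-406/213
t_q=23/4 → seg 2, τ=3/4; S=-3+-406/213·τ+193/142·τ²+-193/426·τ³=-35045/9088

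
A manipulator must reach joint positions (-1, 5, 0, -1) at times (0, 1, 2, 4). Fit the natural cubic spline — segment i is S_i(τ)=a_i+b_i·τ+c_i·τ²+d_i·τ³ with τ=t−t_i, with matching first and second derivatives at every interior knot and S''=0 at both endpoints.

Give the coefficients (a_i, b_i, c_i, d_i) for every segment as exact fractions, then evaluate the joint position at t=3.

Δ: Δ0=6, Δ1=-5, Δ2=-1/2
row 1: diag=4, rhs=-66; c'=1/4, d'=-33/2
row 2: denom=6−1·1/4=23/4; d'=(27−1·-33/2)/(23/4)=174/23
back: M2=174/23
back: M1=-33/2−1/4·174/23=-423/23
M: M0=0, M1=-423/23, M2=174/23, M3=0
seg 0: a=-1, c=M0/2=0, d=(M1−M0)/(6·1)=-141/46, b=Δ0−h0·(2M0+M1)/6=417/46
seg 1: a=5, c=M1/2=-423/46, d=(M2−M1)/(6·1)=199/46, b=Δ1−h1·(2M1+M2)/6=-3/23
seg 2: a=0, c=M2/2=87/23, d=(M3−M2)/(6·2)=-29/46, b=Δ2−h2·(2M2+M3)/6=-255/46
t_q=3 → seg 2, τ=1; S=0+-255/46·τ+87/23·τ²+-29/46·τ³=-55/23

  seg 0: a=-1 b=417/46 c=0 d=-141/46
  seg 1: a=5 b=-3/23 c=-423/46 d=199/46
  seg 2: a=0 b=-255/46 c=87/23 d=-29/46
S(3) = -55/23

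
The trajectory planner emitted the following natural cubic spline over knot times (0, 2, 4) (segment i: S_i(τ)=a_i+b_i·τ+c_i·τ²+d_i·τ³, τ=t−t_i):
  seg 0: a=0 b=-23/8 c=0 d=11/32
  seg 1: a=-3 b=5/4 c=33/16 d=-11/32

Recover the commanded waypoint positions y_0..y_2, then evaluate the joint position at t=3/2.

y_0=0 y_1=-3 y_2=5
S(3/2) = -807/256

y_0 = S_0(0) = a_0 = 0
y_1 = S_1(0) = a_1 = -3
y_2 = S_1(2) = 5
t_q=3/2 is in segment 0 (τ=3/2); S_0(τ)=-807/256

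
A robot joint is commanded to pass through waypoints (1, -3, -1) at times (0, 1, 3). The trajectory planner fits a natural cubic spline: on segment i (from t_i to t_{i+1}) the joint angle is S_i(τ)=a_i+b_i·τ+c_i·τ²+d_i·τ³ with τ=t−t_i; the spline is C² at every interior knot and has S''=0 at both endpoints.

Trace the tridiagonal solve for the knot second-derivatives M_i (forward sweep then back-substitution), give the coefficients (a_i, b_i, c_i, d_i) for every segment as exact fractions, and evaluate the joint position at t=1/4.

Δ: Δ0=-4, Δ1=1
row 1: diag=6, rhs=30; c'=1/3, d'=5
back: M1=5
M: M0=0, M1=5, M2=0
seg 0: a=1, c=M0/2=0, d=(M1−M0)/(6·1)=5/6, b=Δ0−h0·(2M0+M1)/6=-29/6
seg 1: a=-3, c=M1/2=5/2, d=(M2−M1)/(6·2)=-5/12, b=Δ1−h1·(2M1+M2)/6=-7/3
t_q=1/4 → seg 0, τ=1/4; S=1+-29/6·τ+0·τ²+5/6·τ³=-25/128

  seg 0: a=1 b=-29/6 c=0 d=5/6
  seg 1: a=-3 b=-7/3 c=5/2 d=-5/12
S(1/4) = -25/128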